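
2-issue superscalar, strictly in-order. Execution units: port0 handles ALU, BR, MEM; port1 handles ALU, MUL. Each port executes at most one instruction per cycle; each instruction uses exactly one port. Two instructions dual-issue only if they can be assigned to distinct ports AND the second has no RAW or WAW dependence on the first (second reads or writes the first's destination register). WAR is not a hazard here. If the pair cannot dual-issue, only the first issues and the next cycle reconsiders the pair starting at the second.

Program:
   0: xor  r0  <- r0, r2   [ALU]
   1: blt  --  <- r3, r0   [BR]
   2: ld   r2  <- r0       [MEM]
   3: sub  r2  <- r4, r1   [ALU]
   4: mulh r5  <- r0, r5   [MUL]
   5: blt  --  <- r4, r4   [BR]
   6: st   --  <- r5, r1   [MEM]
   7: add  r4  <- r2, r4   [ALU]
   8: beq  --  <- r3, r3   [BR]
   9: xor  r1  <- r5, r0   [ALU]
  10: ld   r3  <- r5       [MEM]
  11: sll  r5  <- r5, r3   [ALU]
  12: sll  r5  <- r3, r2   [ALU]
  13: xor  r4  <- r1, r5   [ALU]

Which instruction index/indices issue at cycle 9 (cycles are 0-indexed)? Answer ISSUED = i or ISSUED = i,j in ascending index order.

0. xor @i0  | RAW r0
1. blt @i1  | no-port BR/MEM
2. ld @i2  | WAW r2
3. sub;mulh @i3&i4  | dual
4. blt @i5  | no-port BR/MEM
5. st;add @i6&i7  | dual
6. beq;xor @i8&i9  | dual
7. ld @i10  | RAW r3
8. sll @i11  | WAW r5
9. sll @i12  | RAW r5
10. xor @i13  | tail

ISSUED = 12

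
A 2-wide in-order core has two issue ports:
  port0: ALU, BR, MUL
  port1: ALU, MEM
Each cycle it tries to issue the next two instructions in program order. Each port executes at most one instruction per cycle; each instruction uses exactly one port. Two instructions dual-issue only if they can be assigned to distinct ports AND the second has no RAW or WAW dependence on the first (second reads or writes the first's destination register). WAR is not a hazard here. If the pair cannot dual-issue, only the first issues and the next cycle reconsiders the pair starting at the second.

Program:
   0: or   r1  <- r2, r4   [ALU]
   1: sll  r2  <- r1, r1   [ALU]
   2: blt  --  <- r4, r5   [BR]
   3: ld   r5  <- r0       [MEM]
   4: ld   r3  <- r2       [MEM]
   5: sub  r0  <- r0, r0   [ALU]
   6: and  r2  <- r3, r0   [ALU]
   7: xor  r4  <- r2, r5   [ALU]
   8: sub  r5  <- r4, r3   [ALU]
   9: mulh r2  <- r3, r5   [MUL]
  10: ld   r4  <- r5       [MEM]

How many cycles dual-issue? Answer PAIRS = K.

c0: i0 or  RAW r1
c1: i1/i2 sll blt  dual
c2: i3 ld  no-port MEM/MEM
c3: i4/i5 ld sub  dual
c4: i6 and  RAW r2
c5: i7 xor  RAW r4
c6: i8 sub  RAW r5
c7: i9/i10 mulh ld  dual

PAIRS = 3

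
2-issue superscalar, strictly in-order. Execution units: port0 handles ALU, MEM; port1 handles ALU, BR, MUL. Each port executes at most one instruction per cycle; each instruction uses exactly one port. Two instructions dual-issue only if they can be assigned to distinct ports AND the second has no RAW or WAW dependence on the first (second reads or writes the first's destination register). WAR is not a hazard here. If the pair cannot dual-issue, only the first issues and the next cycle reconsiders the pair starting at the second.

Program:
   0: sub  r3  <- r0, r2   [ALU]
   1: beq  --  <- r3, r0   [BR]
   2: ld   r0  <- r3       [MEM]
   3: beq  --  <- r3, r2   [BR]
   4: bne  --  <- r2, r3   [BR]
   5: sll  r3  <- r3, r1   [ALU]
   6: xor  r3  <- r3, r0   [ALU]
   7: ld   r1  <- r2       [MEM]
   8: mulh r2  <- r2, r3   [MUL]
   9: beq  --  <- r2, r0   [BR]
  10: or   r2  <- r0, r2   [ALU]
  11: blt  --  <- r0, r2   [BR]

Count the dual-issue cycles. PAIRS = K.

[0] i0  sub.ALU  -- RAW r3
[1] i1,i2  beq.BR;ld.MEM  -- pair
[2] i3  beq.BR  -- no-port BR/BR
[3] i4,i5  bne.BR;sll.ALU  -- pair
[4] i6,i7  xor.ALU;ld.MEM  -- pair
[5] i8  mulh.MUL  -- no-port MUL/BR
[6] i9,i10  beq.BR;or.ALU  -- pair
[7] i11  blt.BR  -- tail

PAIRS = 4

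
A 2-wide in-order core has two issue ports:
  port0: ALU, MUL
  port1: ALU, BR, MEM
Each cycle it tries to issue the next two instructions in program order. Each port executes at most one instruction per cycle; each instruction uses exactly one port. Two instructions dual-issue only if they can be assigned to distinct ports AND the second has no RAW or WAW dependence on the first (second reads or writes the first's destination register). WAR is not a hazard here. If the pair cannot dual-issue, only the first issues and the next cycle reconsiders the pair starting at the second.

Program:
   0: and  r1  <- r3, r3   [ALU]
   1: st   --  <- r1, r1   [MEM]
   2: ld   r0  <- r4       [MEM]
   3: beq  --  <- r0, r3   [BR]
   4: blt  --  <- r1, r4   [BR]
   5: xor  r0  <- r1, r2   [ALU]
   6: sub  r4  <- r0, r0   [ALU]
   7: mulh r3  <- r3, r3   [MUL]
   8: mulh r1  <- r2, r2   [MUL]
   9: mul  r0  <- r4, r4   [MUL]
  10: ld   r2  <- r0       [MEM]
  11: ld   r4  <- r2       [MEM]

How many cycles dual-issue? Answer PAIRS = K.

PAIRS = 2

t=0 i0:and ; RAW r1
t=1 i1:st ; no-port MEM/MEM
t=2 i2:ld ; no-port MEM/BR
t=3 i3:beq ; no-port BR/BR
t=4 i4,i5:blt xor ; dual
t=5 i6,i7:sub mulh ; dual
t=6 i8:mulh ; no-port MUL/MUL
t=7 i9:mul ; RAW r0
t=8 i10:ld ; no-port MEM/MEM
t=9 i11:ld ; tail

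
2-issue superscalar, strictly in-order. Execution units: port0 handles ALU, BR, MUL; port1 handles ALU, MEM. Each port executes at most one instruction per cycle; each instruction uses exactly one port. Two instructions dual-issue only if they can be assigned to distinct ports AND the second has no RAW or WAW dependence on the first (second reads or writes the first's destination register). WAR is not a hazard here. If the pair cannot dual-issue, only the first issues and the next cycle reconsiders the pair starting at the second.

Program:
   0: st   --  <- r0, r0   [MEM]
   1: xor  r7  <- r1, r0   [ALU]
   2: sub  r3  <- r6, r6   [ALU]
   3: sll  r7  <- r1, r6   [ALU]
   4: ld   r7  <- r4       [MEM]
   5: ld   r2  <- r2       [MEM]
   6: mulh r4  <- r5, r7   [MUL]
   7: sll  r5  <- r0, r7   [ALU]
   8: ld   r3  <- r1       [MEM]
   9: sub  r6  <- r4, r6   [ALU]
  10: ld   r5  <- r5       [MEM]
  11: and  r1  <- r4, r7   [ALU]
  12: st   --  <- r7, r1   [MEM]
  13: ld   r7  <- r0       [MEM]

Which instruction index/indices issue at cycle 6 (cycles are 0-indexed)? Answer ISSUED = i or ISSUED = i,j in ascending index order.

ISSUED = 11

#0 head=0: st.MEM;xor.ALU i0/i1 pair
#1 head=2: sub.ALU;sll.ALU i2/i3 pair
#2 head=4: ld.MEM i4 no-port MEM/MEM
#3 head=5: ld.MEM;mulh.MUL i5/i6 pair
#4 head=7: sll.ALU;ld.MEM i7/i8 pair
#5 head=9: sub.ALU;ld.MEM i9/i10 pair
#6 head=11: and.ALU i11 RAW r1
#7 head=12: st.MEM i12 no-port MEM/MEM
#8 head=13: ld.MEM i13 tail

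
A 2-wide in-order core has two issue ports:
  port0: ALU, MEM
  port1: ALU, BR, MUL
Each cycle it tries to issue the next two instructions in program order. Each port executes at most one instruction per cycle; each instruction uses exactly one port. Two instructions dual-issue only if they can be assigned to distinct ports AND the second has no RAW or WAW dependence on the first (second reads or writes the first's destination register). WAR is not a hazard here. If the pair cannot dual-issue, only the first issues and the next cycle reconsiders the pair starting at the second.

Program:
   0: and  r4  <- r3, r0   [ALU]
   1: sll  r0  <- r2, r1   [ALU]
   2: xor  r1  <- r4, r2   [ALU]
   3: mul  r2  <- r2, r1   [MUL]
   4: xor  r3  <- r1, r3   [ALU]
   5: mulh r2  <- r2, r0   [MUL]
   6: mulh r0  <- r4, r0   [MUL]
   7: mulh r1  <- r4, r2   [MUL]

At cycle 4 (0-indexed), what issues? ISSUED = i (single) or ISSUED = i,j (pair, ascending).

[0] i0+i1  and;sll  -- dual
[1] i2  xor  -- RAW r1
[2] i3+i4  mul;xor  -- dual
[3] i5  mulh  -- no-port MUL/MUL
[4] i6  mulh  -- no-port MUL/MUL
[5] i7  mulh  -- tail

ISSUED = 6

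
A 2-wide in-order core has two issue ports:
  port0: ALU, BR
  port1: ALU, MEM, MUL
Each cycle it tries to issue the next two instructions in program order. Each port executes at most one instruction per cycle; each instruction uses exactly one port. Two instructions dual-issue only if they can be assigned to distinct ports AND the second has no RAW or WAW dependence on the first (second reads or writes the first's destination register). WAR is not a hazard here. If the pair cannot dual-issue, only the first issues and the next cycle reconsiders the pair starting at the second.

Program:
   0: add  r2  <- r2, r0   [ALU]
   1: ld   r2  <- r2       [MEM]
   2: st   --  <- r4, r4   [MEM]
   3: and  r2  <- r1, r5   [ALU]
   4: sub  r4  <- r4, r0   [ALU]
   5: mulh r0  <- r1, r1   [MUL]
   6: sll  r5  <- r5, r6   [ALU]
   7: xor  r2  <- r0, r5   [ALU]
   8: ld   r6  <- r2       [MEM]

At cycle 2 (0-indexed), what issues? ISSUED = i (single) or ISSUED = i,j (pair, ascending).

ISSUED = 2,3

c0: i0 add.ALU  RAW+WAW r2
c1: i1 ld.MEM  no-port MEM/MEM
c2: i2,i3 st.MEM and.ALU  2-wide
c3: i4,i5 sub.ALU mulh.MUL  2-wide
c4: i6 sll.ALU  RAW r5
c5: i7 xor.ALU  RAW r2
c6: i8 ld.MEM  tail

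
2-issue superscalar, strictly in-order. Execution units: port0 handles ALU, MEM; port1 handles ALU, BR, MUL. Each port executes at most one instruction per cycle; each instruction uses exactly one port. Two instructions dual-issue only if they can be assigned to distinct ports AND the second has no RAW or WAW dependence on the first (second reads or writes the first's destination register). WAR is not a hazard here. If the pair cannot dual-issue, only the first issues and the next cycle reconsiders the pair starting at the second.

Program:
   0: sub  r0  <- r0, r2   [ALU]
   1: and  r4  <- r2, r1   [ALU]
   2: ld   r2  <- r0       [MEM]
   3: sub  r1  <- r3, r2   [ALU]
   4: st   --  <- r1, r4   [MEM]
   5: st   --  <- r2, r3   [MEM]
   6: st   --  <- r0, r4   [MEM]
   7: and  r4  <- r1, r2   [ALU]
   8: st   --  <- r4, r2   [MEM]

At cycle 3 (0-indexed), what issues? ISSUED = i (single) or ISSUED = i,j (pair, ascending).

ISSUED = 4

#0 head=0: sub.ALU+and.ALU i0&i1 2-wide
#1 head=2: ld.MEM i2 RAW r2
#2 head=3: sub.ALU i3 RAW r1
#3 head=4: st.MEM i4 no-port MEM/MEM
#4 head=5: st.MEM i5 no-port MEM/MEM
#5 head=6: st.MEM+and.ALU i6&i7 2-wide
#6 head=8: st.MEM i8 tail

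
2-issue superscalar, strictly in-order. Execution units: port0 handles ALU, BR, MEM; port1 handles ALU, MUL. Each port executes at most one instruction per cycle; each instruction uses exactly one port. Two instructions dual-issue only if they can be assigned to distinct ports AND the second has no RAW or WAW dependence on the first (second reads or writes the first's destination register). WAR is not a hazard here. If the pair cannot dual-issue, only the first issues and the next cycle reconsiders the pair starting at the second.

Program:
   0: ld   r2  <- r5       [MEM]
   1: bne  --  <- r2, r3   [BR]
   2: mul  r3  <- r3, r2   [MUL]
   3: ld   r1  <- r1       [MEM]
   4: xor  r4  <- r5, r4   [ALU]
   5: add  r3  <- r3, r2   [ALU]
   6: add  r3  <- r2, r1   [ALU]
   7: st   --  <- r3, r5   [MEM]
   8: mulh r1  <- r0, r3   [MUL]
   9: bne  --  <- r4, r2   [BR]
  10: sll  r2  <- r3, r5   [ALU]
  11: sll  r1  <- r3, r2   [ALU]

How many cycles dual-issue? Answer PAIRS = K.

t=0 i0:ld.MEM ; no-port MEM/BR
t=1 i1&i2:bne.BR mul.MUL ; pair
t=2 i3&i4:ld.MEM xor.ALU ; pair
t=3 i5:add.ALU ; WAW r3
t=4 i6:add.ALU ; RAW r3
t=5 i7&i8:st.MEM mulh.MUL ; pair
t=6 i9&i10:bne.BR sll.ALU ; pair
t=7 i11:sll.ALU ; tail

PAIRS = 4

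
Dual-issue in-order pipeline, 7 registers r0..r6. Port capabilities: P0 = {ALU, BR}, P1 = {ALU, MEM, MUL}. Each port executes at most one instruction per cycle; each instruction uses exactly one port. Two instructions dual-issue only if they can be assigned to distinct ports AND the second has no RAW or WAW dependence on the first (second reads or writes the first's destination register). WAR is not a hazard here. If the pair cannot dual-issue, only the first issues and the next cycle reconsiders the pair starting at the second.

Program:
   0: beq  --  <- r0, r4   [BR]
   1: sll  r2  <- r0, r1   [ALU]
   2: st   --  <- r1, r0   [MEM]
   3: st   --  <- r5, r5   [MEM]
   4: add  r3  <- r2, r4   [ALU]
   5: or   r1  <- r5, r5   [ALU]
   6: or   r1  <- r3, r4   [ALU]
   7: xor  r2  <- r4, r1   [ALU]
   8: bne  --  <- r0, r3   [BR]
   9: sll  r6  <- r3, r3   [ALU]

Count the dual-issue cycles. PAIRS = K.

[0] i0,i1  beq.BR+sll.ALU  -- 2-wide
[1] i2  st.MEM  -- no-port MEM/MEM
[2] i3,i4  st.MEM+add.ALU  -- 2-wide
[3] i5  or.ALU  -- WAW r1
[4] i6  or.ALU  -- RAW r1
[5] i7,i8  xor.ALU+bne.BR  -- 2-wide
[6] i9  sll.ALU  -- tail

PAIRS = 3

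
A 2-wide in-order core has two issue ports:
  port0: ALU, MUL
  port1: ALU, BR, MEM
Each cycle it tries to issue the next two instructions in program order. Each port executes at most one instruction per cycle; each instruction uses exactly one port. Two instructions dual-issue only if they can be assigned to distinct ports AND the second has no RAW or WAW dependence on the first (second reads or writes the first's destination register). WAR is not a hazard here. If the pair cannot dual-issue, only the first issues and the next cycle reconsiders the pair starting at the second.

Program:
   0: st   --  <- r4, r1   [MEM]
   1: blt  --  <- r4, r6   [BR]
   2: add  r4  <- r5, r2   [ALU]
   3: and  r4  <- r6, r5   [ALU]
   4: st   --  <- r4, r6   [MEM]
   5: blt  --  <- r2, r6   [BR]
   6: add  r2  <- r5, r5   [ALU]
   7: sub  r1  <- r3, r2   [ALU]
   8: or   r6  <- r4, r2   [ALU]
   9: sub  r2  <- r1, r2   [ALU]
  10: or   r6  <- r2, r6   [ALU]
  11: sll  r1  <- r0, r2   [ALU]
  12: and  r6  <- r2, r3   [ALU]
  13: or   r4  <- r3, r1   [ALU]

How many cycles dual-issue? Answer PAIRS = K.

#0 head=0: st i0 no-port MEM/BR
#1 head=1: blt+add i1,i2 pair
#2 head=3: and i3 RAW r4
#3 head=4: st i4 no-port MEM/BR
#4 head=5: blt+add i5,i6 pair
#5 head=7: sub+or i7,i8 pair
#6 head=9: sub i9 RAW r2
#7 head=10: or+sll i10,i11 pair
#8 head=12: and+or i12,i13 pair

PAIRS = 5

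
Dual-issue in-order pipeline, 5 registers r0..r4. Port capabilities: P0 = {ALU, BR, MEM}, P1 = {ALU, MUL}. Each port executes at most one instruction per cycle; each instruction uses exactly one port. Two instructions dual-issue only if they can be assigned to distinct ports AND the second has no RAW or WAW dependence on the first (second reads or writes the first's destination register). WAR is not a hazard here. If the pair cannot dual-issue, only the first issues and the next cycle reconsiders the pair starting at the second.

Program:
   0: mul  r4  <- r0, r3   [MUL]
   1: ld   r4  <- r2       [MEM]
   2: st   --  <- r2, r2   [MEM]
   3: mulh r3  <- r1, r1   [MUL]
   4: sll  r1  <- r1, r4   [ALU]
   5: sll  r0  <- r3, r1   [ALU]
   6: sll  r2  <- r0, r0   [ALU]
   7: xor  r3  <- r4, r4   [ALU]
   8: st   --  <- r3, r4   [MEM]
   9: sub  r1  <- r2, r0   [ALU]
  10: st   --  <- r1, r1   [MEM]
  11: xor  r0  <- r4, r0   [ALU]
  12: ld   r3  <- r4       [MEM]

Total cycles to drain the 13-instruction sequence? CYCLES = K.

CYCLES = 9

[0] i0  mul  -- WAW r4
[1] i1  ld  -- no-port MEM/MEM
[2] i2+i3  st+mulh  -- 2-wide
[3] i4  sll  -- RAW r1
[4] i5  sll  -- RAW r0
[5] i6+i7  sll+xor  -- 2-wide
[6] i8+i9  st+sub  -- 2-wide
[7] i10+i11  st+xor  -- 2-wide
[8] i12  ld  -- tail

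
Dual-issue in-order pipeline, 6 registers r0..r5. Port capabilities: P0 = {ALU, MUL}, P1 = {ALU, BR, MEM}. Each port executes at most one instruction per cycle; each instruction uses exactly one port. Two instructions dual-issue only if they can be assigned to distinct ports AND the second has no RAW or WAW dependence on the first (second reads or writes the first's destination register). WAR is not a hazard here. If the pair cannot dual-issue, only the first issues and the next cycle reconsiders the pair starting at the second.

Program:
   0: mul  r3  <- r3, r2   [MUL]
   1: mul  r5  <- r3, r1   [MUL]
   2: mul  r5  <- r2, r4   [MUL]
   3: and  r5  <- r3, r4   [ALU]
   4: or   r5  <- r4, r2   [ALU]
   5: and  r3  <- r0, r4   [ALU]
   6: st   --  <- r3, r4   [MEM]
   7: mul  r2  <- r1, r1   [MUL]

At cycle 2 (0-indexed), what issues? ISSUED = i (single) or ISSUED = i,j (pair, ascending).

c0: i0 mul  no-port MUL/MUL
c1: i1 mul  no-port MUL/MUL
c2: i2 mul  WAW r5
c3: i3 and  WAW r5
c4: i4+i5 or/and  dual
c5: i6+i7 st/mul  dual

ISSUED = 2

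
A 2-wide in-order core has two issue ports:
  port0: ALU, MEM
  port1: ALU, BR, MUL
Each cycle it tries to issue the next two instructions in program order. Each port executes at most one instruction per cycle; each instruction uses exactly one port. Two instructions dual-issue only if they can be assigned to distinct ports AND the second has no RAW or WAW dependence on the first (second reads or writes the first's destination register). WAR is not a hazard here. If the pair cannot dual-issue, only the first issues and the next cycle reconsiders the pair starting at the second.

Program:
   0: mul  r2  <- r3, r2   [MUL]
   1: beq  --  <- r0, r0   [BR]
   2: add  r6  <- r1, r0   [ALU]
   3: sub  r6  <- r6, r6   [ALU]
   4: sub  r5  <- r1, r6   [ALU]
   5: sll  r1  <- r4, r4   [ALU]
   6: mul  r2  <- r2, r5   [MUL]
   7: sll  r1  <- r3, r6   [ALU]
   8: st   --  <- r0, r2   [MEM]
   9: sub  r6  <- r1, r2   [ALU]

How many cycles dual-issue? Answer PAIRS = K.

#0 head=0: mul.MUL i0 no-port MUL/BR
#1 head=1: beq.BR+add.ALU i1,i2 dual
#2 head=3: sub.ALU i3 RAW r6
#3 head=4: sub.ALU+sll.ALU i4,i5 dual
#4 head=6: mul.MUL+sll.ALU i6,i7 dual
#5 head=8: st.MEM+sub.ALU i8,i9 dual

PAIRS = 4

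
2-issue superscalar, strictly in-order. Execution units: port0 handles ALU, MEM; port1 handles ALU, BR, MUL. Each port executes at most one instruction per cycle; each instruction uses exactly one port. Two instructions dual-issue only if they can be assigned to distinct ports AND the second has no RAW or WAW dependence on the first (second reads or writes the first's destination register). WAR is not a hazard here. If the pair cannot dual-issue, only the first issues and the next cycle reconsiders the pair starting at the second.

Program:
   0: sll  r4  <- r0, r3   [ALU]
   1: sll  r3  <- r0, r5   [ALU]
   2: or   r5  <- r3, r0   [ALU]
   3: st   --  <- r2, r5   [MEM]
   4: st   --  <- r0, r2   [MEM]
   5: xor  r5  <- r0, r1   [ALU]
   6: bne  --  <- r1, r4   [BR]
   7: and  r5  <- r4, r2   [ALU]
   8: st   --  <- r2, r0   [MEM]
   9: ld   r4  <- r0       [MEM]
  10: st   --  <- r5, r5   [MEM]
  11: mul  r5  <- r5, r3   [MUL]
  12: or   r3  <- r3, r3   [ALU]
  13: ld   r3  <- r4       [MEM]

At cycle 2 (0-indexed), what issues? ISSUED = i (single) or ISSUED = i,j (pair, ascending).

ISSUED = 3

t=0 i0&i1:sll.ALU/sll.ALU ; dual
t=1 i2:or.ALU ; RAW r5
t=2 i3:st.MEM ; no-port MEM/MEM
t=3 i4&i5:st.MEM/xor.ALU ; dual
t=4 i6&i7:bne.BR/and.ALU ; dual
t=5 i8:st.MEM ; no-port MEM/MEM
t=6 i9:ld.MEM ; no-port MEM/MEM
t=7 i10&i11:st.MEM/mul.MUL ; dual
t=8 i12:or.ALU ; WAW r3
t=9 i13:ld.MEM ; tail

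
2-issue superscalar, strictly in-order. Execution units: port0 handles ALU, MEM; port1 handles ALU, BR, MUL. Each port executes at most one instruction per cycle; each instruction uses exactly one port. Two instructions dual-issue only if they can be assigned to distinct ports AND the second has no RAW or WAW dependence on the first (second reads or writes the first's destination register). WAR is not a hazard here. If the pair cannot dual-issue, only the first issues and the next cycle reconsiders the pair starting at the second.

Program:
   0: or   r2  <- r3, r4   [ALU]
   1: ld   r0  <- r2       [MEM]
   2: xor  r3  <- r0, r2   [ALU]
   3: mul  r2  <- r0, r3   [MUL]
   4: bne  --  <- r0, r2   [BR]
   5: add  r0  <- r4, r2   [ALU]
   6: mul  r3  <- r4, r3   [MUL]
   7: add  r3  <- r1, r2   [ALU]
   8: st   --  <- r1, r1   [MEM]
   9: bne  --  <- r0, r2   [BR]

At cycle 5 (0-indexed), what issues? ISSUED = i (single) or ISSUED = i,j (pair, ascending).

  cy0 -> i0 (or.ALU) RAW r2
  cy1 -> i1 (ld.MEM) RAW r0
  cy2 -> i2 (xor.ALU) RAW r3
  cy3 -> i3 (mul.MUL) no-port MUL/BR
  cy4 -> i4+i5 (bne.BR add.ALU) 2-wide
  cy5 -> i6 (mul.MUL) WAW r3
  cy6 -> i7+i8 (add.ALU st.MEM) 2-wide
  cy7 -> i9 (bne.BR) tail

ISSUED = 6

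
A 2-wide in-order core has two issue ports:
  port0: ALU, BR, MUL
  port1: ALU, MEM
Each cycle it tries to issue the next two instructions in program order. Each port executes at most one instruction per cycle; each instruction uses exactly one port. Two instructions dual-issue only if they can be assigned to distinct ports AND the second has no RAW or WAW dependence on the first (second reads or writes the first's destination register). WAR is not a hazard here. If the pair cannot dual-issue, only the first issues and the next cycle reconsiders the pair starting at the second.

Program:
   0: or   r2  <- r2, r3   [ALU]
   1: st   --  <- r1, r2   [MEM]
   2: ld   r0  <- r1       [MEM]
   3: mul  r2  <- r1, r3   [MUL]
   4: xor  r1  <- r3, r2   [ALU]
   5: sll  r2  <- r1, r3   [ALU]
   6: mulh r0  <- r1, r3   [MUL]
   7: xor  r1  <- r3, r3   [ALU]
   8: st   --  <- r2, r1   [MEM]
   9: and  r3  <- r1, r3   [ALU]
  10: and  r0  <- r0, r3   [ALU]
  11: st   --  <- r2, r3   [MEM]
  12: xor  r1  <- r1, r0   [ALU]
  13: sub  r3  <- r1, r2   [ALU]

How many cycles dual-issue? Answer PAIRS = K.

  cy0 -> i0 (or.ALU) RAW r2
  cy1 -> i1 (st.MEM) no-port MEM/MEM
  cy2 -> i2+i3 (ld.MEM mul.MUL) pair
  cy3 -> i4 (xor.ALU) RAW r1
  cy4 -> i5+i6 (sll.ALU mulh.MUL) pair
  cy5 -> i7 (xor.ALU) RAW r1
  cy6 -> i8+i9 (st.MEM and.ALU) pair
  cy7 -> i10+i11 (and.ALU st.MEM) pair
  cy8 -> i12 (xor.ALU) RAW r1
  cy9 -> i13 (sub.ALU) tail

PAIRS = 4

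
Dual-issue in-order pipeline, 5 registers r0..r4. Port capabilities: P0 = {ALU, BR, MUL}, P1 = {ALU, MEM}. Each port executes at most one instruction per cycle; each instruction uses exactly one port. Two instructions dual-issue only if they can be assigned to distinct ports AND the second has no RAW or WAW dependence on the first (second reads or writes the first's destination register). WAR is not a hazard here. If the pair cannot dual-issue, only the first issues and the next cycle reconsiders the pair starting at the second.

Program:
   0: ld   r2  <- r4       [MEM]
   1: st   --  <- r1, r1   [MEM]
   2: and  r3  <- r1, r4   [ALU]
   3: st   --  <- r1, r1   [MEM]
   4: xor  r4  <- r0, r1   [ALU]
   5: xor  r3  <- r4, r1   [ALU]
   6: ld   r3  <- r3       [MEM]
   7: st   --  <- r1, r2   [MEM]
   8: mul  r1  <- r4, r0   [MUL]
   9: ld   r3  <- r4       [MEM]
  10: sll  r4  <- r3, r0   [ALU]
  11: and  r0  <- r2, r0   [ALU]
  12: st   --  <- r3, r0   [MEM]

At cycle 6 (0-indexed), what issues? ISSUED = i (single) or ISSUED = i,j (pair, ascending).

#0 head=0: ld i0 no-port MEM/MEM
#1 head=1: st;and i1,i2 dual
#2 head=3: st;xor i3,i4 dual
#3 head=5: xor i5 RAW+WAW r3
#4 head=6: ld i6 no-port MEM/MEM
#5 head=7: st;mul i7,i8 dual
#6 head=9: ld i9 RAW r3
#7 head=10: sll;and i10,i11 dual
#8 head=12: st i12 tail

ISSUED = 9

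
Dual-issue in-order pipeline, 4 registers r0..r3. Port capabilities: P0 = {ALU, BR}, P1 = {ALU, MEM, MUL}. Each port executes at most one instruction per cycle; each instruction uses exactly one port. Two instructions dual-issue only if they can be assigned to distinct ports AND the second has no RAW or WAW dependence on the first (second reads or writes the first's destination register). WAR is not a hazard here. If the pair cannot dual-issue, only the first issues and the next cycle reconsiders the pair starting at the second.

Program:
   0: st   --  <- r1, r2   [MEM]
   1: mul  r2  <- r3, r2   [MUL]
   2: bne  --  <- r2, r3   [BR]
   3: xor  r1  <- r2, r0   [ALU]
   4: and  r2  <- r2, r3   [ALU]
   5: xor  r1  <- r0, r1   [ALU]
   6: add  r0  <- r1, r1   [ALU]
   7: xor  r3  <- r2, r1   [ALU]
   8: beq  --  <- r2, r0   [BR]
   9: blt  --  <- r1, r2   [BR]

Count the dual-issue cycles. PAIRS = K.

PAIRS = 3

c0: i0 st  no-port MEM/MUL
c1: i1 mul  RAW r2
c2: i2,i3 bne+xor  dual
c3: i4,i5 and+xor  dual
c4: i6,i7 add+xor  dual
c5: i8 beq  no-port BR/BR
c6: i9 blt  tail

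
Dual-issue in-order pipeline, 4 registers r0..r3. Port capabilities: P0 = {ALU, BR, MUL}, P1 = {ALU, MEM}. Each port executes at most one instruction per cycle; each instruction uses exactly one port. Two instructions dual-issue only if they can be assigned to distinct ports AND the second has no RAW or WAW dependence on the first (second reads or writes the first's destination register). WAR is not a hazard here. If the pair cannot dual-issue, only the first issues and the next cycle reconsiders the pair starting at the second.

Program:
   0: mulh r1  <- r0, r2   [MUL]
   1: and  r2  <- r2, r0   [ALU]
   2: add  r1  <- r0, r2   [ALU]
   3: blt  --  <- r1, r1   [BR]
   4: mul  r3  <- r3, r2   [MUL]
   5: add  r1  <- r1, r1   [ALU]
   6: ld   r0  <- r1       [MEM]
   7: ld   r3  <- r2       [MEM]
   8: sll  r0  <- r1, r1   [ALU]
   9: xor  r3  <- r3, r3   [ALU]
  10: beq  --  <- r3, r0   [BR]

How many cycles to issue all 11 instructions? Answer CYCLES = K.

0. mulh+and @i0&i1  | pair
1. add @i2  | RAW r1
2. blt @i3  | no-port BR/MUL
3. mul+add @i4&i5  | pair
4. ld @i6  | no-port MEM/MEM
5. ld+sll @i7&i8  | pair
6. xor @i9  | RAW r3
7. beq @i10  | tail

CYCLES = 8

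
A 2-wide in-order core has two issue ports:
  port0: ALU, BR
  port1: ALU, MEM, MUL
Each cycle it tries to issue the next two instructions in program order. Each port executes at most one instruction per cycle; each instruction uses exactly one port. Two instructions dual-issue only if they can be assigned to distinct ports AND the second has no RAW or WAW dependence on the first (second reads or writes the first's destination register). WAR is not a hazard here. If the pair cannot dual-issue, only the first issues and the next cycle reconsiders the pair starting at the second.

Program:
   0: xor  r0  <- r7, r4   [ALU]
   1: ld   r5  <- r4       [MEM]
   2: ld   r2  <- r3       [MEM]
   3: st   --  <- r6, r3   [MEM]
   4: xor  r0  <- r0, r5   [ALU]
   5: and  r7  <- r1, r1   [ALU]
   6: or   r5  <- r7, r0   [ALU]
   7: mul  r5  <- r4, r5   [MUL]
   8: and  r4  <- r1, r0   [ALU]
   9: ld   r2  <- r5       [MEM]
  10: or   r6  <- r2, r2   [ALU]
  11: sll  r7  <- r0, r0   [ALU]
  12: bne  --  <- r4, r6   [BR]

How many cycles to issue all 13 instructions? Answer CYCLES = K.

[0] i0/i1  xor.ALU;ld.MEM  -- dual
[1] i2  ld.MEM  -- no-port MEM/MEM
[2] i3/i4  st.MEM;xor.ALU  -- dual
[3] i5  and.ALU  -- RAW r7
[4] i6  or.ALU  -- RAW+WAW r5
[5] i7/i8  mul.MUL;and.ALU  -- dual
[6] i9  ld.MEM  -- RAW r2
[7] i10/i11  or.ALU;sll.ALU  -- dual
[8] i12  bne.BR  -- tail

CYCLES = 9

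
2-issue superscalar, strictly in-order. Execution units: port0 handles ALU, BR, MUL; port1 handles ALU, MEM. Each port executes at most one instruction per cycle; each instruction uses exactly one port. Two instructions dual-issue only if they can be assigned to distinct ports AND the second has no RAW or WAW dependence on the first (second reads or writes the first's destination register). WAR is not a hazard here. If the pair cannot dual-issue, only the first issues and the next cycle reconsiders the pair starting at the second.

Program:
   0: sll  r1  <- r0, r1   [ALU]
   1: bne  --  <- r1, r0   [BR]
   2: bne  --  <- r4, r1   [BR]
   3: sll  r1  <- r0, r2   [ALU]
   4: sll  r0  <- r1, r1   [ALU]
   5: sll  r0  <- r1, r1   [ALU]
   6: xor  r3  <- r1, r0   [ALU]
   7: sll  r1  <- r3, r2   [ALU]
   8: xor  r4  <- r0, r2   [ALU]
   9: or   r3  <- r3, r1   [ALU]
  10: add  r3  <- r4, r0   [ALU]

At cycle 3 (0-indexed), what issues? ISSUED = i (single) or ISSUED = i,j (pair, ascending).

ISSUED = 4

0. sll @i0  | RAW r1
1. bne @i1  | no-port BR/BR
2. bne sll @i2&i3  | dual
3. sll @i4  | WAW r0
4. sll @i5  | RAW r0
5. xor @i6  | RAW r3
6. sll xor @i7&i8  | dual
7. or @i9  | WAW r3
8. add @i10  | tail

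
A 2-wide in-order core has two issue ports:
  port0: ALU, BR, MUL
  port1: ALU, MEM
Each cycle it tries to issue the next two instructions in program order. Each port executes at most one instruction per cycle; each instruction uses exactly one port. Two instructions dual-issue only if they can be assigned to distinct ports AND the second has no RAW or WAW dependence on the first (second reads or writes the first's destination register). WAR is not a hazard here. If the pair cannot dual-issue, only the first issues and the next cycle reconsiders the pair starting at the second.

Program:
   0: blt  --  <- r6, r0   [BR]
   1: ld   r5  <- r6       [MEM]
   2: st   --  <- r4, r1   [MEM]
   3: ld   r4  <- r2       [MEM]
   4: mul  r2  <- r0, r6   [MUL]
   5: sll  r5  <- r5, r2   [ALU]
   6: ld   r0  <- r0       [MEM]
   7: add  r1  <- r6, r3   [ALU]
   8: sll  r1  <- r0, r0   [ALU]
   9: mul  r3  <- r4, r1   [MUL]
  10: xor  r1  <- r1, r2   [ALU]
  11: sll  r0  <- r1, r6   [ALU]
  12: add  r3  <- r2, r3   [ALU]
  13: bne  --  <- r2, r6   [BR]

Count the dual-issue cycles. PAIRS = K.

#0 head=0: blt.BR ld.MEM i0+i1 2-wide
#1 head=2: st.MEM i2 no-port MEM/MEM
#2 head=3: ld.MEM mul.MUL i3+i4 2-wide
#3 head=5: sll.ALU ld.MEM i5+i6 2-wide
#4 head=7: add.ALU i7 WAW r1
#5 head=8: sll.ALU i8 RAW r1
#6 head=9: mul.MUL xor.ALU i9+i10 2-wide
#7 head=11: sll.ALU add.ALU i11+i12 2-wide
#8 head=13: bne.BR i13 tail

PAIRS = 5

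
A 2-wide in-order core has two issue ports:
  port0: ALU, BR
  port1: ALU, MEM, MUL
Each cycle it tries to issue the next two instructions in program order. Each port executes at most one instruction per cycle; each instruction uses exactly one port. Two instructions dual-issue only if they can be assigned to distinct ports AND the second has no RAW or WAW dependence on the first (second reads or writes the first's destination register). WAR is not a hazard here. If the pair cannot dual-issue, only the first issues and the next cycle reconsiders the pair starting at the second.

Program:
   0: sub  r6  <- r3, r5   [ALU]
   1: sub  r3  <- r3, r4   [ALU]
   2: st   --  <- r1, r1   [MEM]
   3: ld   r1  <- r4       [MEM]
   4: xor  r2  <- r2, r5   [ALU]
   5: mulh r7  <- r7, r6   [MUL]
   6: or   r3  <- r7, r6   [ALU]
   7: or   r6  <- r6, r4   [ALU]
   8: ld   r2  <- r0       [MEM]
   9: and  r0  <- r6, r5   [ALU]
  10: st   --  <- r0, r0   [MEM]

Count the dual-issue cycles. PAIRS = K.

PAIRS = 4

t=0 i0&i1:sub/sub ; pair
t=1 i2:st ; no-port MEM/MEM
t=2 i3&i4:ld/xor ; pair
t=3 i5:mulh ; RAW r7
t=4 i6&i7:or/or ; pair
t=5 i8&i9:ld/and ; pair
t=6 i10:st ; tail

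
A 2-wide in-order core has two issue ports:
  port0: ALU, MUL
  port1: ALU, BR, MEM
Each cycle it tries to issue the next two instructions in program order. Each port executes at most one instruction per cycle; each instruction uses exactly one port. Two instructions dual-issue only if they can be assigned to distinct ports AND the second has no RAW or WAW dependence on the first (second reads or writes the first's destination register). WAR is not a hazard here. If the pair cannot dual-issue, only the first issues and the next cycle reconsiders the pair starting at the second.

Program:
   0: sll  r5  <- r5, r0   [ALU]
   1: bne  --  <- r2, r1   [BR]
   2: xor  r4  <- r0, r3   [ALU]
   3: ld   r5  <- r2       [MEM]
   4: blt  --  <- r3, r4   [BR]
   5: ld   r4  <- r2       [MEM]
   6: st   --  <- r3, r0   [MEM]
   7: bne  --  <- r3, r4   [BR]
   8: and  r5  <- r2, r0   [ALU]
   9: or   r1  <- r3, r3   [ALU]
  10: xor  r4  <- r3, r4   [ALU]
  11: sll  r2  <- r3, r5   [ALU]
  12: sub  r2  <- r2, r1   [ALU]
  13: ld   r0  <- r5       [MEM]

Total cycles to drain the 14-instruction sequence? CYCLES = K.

c0: i0/i1 sll/bne  pair
c1: i2/i3 xor/ld  pair
c2: i4 blt  no-port BR/MEM
c3: i5 ld  no-port MEM/MEM
c4: i6 st  no-port MEM/BR
c5: i7/i8 bne/and  pair
c6: i9/i10 or/xor  pair
c7: i11 sll  RAW+WAW r2
c8: i12/i13 sub/ld  pair

CYCLES = 9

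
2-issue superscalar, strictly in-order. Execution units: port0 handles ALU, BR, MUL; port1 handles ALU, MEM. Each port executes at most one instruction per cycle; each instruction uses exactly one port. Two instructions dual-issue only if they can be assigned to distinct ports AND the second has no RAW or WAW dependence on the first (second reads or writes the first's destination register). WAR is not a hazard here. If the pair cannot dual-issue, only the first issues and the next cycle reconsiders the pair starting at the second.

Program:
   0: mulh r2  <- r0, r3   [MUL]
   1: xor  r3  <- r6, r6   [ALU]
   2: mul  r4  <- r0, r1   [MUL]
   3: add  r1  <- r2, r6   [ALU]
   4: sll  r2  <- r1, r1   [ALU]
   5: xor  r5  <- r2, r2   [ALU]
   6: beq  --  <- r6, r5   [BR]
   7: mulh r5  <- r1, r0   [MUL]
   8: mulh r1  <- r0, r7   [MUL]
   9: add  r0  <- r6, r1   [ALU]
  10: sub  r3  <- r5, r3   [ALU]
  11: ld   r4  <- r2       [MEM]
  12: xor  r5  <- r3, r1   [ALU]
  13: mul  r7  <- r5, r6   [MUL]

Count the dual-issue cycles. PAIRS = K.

  cy0 -> i0+i1 (mulh.MUL+xor.ALU) 2-wide
  cy1 -> i2+i3 (mul.MUL+add.ALU) 2-wide
  cy2 -> i4 (sll.ALU) RAW r2
  cy3 -> i5 (xor.ALU) RAW r5
  cy4 -> i6 (beq.BR) no-port BR/MUL
  cy5 -> i7 (mulh.MUL) no-port MUL/MUL
  cy6 -> i8 (mulh.MUL) RAW r1
  cy7 -> i9+i10 (add.ALU+sub.ALU) 2-wide
  cy8 -> i11+i12 (ld.MEM+xor.ALU) 2-wide
  cy9 -> i13 (mul.MUL) tail

PAIRS = 4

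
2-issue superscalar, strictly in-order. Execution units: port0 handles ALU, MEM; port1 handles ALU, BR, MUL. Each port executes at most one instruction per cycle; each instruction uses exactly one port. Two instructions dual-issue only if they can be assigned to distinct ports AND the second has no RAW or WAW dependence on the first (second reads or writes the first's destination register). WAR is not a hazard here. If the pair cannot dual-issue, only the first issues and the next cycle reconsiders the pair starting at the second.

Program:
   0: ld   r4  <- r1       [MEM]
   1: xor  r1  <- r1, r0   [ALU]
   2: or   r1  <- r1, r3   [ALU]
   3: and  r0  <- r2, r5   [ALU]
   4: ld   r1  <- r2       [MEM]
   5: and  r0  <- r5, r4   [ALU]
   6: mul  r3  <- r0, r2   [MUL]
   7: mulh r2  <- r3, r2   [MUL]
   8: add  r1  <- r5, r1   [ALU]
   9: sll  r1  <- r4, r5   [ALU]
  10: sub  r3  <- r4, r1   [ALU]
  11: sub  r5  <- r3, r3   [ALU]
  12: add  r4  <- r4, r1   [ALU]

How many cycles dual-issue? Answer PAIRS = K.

c0: i0&i1 ld.MEM xor.ALU  pair
c1: i2&i3 or.ALU and.ALU  pair
c2: i4&i5 ld.MEM and.ALU  pair
c3: i6 mul.MUL  no-port MUL/MUL
c4: i7&i8 mulh.MUL add.ALU  pair
c5: i9 sll.ALU  RAW r1
c6: i10 sub.ALU  RAW r3
c7: i11&i12 sub.ALU add.ALU  pair

PAIRS = 5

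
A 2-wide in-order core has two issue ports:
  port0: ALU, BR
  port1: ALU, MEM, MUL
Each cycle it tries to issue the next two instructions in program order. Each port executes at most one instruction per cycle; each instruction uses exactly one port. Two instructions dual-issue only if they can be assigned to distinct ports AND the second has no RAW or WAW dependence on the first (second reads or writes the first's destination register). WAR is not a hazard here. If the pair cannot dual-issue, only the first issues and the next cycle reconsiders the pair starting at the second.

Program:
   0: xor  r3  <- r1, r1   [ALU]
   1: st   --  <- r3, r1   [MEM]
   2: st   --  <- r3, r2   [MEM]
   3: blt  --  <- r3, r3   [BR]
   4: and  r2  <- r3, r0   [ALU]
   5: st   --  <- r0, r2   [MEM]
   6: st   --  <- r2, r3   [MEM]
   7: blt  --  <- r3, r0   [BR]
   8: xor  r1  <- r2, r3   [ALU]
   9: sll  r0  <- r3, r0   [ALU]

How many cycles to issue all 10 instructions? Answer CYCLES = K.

  cy0 -> i0 (xor) RAW r3
  cy1 -> i1 (st) no-port MEM/MEM
  cy2 -> i2/i3 (st;blt) 2-wide
  cy3 -> i4 (and) RAW r2
  cy4 -> i5 (st) no-port MEM/MEM
  cy5 -> i6/i7 (st;blt) 2-wide
  cy6 -> i8/i9 (xor;sll) 2-wide

CYCLES = 7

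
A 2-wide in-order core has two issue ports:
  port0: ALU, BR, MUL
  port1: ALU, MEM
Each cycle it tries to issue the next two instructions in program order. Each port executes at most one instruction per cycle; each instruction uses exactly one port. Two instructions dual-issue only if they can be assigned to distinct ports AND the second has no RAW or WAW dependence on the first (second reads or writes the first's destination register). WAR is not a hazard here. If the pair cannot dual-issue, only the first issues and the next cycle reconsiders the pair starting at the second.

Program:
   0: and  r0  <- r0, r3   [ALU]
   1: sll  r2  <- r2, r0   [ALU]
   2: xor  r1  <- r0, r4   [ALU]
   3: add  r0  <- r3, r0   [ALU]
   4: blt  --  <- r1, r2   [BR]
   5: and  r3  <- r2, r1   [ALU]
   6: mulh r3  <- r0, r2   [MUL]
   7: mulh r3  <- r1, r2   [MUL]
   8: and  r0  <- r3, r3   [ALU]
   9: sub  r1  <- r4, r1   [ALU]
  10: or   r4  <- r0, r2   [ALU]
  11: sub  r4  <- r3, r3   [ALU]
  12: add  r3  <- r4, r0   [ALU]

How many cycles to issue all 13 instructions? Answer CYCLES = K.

CYCLES = 10

t=0 i0:and ; RAW r0
t=1 i1+i2:sll/xor ; 2-wide
t=2 i3+i4:add/blt ; 2-wide
t=3 i5:and ; WAW r3
t=4 i6:mulh ; no-port MUL/MUL
t=5 i7:mulh ; RAW r3
t=6 i8+i9:and/sub ; 2-wide
t=7 i10:or ; WAW r4
t=8 i11:sub ; RAW r4
t=9 i12:add ; tail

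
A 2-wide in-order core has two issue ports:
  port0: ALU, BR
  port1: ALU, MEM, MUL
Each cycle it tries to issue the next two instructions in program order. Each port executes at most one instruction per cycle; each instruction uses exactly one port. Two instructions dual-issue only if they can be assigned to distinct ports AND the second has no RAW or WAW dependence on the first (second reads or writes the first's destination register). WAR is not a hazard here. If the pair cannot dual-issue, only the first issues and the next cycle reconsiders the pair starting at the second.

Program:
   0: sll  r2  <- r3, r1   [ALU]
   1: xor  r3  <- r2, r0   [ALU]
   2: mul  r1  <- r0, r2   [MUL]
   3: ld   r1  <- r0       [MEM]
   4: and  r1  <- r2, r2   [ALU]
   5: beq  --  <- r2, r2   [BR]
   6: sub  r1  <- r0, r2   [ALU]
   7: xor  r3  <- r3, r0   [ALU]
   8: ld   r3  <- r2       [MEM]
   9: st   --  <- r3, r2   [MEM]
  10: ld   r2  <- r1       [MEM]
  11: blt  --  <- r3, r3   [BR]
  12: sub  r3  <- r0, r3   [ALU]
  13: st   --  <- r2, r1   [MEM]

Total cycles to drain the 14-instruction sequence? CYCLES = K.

CYCLES = 9

0. sll @i0  | RAW r2
1. xor mul @i1+i2  | pair
2. ld @i3  | WAW r1
3. and beq @i4+i5  | pair
4. sub xor @i6+i7  | pair
5. ld @i8  | no-port MEM/MEM
6. st @i9  | no-port MEM/MEM
7. ld blt @i10+i11  | pair
8. sub st @i12+i13  | pair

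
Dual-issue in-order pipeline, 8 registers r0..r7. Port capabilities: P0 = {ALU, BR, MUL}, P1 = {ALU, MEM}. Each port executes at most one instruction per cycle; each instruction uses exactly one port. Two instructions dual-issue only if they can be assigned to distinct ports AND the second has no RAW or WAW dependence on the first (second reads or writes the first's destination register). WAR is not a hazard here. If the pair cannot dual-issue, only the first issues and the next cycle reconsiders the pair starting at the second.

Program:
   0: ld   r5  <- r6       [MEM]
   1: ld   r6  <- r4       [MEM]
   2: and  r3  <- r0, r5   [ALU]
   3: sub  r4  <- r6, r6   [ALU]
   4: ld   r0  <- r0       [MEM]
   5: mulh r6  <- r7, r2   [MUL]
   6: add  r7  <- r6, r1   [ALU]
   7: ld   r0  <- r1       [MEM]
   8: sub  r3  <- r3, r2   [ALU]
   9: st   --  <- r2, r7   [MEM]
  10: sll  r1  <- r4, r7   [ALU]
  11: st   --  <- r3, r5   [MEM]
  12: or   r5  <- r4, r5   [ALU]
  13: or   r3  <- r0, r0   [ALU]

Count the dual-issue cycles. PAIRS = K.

PAIRS = 6

0. ld.MEM @i0  | no-port MEM/MEM
1. ld.MEM and.ALU @i1,i2  | dual
2. sub.ALU ld.MEM @i3,i4  | dual
3. mulh.MUL @i5  | RAW r6
4. add.ALU ld.MEM @i6,i7  | dual
5. sub.ALU st.MEM @i8,i9  | dual
6. sll.ALU st.MEM @i10,i11  | dual
7. or.ALU or.ALU @i12,i13  | dual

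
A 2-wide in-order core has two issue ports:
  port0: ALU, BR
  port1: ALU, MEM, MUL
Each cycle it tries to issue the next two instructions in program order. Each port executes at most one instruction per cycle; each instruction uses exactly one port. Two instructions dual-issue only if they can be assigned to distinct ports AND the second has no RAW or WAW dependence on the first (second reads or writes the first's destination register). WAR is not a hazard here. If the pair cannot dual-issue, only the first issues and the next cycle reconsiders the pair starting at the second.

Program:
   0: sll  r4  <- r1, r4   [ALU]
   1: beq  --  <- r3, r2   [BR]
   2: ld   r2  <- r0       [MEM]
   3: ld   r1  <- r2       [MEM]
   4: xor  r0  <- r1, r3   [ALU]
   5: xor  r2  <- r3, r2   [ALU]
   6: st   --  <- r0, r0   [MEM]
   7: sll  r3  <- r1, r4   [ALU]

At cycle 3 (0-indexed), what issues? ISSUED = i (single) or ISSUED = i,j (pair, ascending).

#0 head=0: sll.ALU/beq.BR i0+i1 dual
#1 head=2: ld.MEM i2 no-port MEM/MEM
#2 head=3: ld.MEM i3 RAW r1
#3 head=4: xor.ALU/xor.ALU i4+i5 dual
#4 head=6: st.MEM/sll.ALU i6+i7 dual

ISSUED = 4,5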